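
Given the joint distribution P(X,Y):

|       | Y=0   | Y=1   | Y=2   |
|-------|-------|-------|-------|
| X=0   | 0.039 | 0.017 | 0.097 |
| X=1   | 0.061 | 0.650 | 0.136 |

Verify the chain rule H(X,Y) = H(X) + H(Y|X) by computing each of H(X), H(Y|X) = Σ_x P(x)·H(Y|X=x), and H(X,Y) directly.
H(X) = 0.6173 bits, H(Y|X) = 1.0332 bits, H(X,Y) = 1.6505 bits

Marginal of X (row sums):
  P(X=0) = 0.039 + 0.017 + 0.097 = 0.153
  P(X=1) = 0.061 + 0.650 + 0.136 = 0.847
H(X) = -[0.153·log₂(0.153) + 0.847·log₂(0.847)]
  = 0.4144 + 0.2029 = 0.6173 bits

H(Y|X) = Σ_x P(x)·H(Y|X=x):
  X=0: P(X=0) = 0.153, P(Y|X=0) = (13/51, 1/9, 97/153) → H(Y|X=0) = 1.2717
  X=1: P(X=1) = 0.847, P(Y|X=1) = (61/847, 650/847, 136/847) → H(Y|X=1) = 0.9901
H(Y|X) = 0.153·1.2717 + 0.847·0.9901 = 1.0332 bits

H(X,Y) = -Σ_{x,y} P(x,y) log₂ P(x,y). Per-cell terms -P(x,y)·log₂P(x,y):
  X=0: 0.1825, 0.0999, 0.3265
  X=1: 0.2461, 0.4040, 0.3915
Sum of the 6 terms: H(X,Y) = 1.6505 bits

Chain rule check:
  H(X) + H(Y|X) = 0.6173 + 1.0332 = 1.6505 bits
  H(X,Y) = 1.6505 bits
✓ Chain rule verified.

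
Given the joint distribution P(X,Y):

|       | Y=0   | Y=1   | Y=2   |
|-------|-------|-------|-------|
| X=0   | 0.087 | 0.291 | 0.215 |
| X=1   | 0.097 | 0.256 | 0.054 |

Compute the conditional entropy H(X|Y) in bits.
0.9236 bits

H(X|Y) = H(X,Y) - H(Y)

H(X,Y) = -Σ_{x,y} P(x,y) log₂ P(x,y). Per-cell terms -P(x,y)·log₂P(x,y):
  X=0: 0.30649, 0.51824, 0.47678
  X=1: 0.32649, 0.50324, 0.22739
Sum of the 6 terms: H(X,Y) = 2.3586 bits

Marginal of Y (column sums):
  P(Y=0) = 0.087 + 0.097 = 0.184
  P(Y=1) = 0.291 + 0.256 = 0.547
  P(Y=2) = 0.215 + 0.054 = 0.269
H(Y) = -[0.184·log₂(0.184) + 0.547·log₂(0.547) + 0.269·log₂(0.269)]
  = 0.44937 + 0.47610 + 0.50957 = 1.4350 bits

H(X|Y) = H(X,Y) - H(Y) = 2.3586 - 1.4350 = 0.9236 bits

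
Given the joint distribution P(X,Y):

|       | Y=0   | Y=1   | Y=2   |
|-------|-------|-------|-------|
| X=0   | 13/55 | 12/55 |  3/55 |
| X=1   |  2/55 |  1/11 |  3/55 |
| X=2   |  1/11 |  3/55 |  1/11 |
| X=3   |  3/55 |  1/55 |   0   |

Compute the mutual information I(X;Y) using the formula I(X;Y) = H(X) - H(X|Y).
0.1215 bits

I(X;Y) = H(X) - H(X|Y)

Marginal of X (row sums):
  P(X=0) = 13/55 + 12/55 + 3/55 = 28/55
  P(X=1) = 2/55 + 1/11 + 3/55 = 2/11
  P(X=2) = 1/11 + 3/55 + 1/11 = 13/55
  P(X=3) = 3/55 + 1/55 + 0 = 4/55
H(X) = -[(28/55)·log₂(28/55) + (2/11)·log₂(2/11) + (13/55)·log₂(13/55) + (4/55)·log₂(4/55)]
  = 0.49586 + 0.44717 + 0.49185 + 0.27501 = 1.7099 bits

Marginal of Y (column sums):
  P(Y=0) = 13/55 + 2/55 + 1/11 + 3/55 = 23/55
  P(Y=1) = 12/55 + 1/11 + 3/55 + 1/55 = 21/55
  P(Y=2) = 3/55 + 3/55 + 1/11 + 0 = 1/5
H(X|Y) = Σ_y P(y)·H(X|Y=y):
  Y=0: P(Y=0) = 23/55, P(X|Y=0) = (13/23, 2/23, 5/23, 3/23) → H(X|Y=0) = 1.63355
  Y=1: P(Y=1) = 21/55, P(X|Y=1) = (4/7, 5/21, 1/7, 1/21) → H(X|Y=1) = 1.56450
  Y=2: P(Y=2) = 1/5, P(X|Y=2) = (3/11, 3/11, 5/11, 0) → H(X|Y=2) = 1.53948
H(X|Y) = (23/55)·1.63355 + (21/55)·1.56450 + (1/5)·1.53948 = 1.5884 bits

I(X;Y) = H(X) - H(X|Y) = 1.7099 - 1.5884 = 0.1215 bits

Cross-check via I(X;Y) = H(X) + H(Y) - H(X,Y): computing H(Y) from the column sums and H(X,Y) from the 12 cells in the same way gives H(Y) = 1.5207 bits and H(X,Y) = 3.1091 bits, so
I(X;Y) = 1.7099 + 1.5207 - 3.1091 = 0.1215 bits ✓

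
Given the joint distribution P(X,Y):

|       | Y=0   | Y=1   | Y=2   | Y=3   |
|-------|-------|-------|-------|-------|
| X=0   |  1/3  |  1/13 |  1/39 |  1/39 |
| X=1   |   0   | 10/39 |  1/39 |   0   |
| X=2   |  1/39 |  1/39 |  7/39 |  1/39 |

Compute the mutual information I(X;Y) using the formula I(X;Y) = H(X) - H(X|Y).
0.7281 bits

I(X;Y) = H(X) - H(X|Y)

Marginal of X (row sums):
  P(X=0) = 1/3 + 1/13 + 1/39 + 1/39 = 6/13
  P(X=1) = 0 + 10/39 + 1/39 + 0 = 11/39
  P(X=2) = 1/39 + 1/39 + 7/39 + 1/39 = 10/39
H(X) = -[(6/13)·log₂(6/13) + (11/39)·log₂(11/39) + (10/39)·log₂(10/39)]
  = 0.5148 + 0.5150 + 0.5035 = 1.5333 bits

Marginal of Y (column sums):
  P(Y=0) = 1/3 + 0 + 1/39 = 14/39
  P(Y=1) = 1/13 + 10/39 + 1/39 = 14/39
  P(Y=2) = 1/39 + 1/39 + 7/39 = 3/13
  P(Y=3) = 1/39 + 0 + 1/39 = 2/39
H(X|Y) = Σ_y P(y)·H(X|Y=y):
  Y=0: P(Y=0) = 14/39, P(X|Y=0) = (13/14, 0, 1/14) → H(X|Y=0) = 0.3712
  Y=1: P(Y=1) = 14/39, P(X|Y=1) = (3/14, 5/7, 1/14) → H(X|Y=1) = 1.0949
  Y=2: P(Y=2) = 3/13, P(X|Y=2) = (1/9, 1/9, 7/9) → H(X|Y=2) = 0.9864
  Y=3: P(Y=3) = 2/39, P(X|Y=3) = (1/2, 0, 1/2) → H(X|Y=3) = 1.0000
H(X|Y) = (14/39)·0.3712 + (14/39)·1.0949 + (3/13)·0.9864 + (2/39)·1.0000 = 0.8052 bits

I(X;Y) = H(X) - H(X|Y) = 1.5333 - 0.8052 = 0.7281 bits

Cross-check via I(X;Y) = H(X) + H(Y) - H(X,Y): computing H(Y) from the column sums and H(X,Y) from the 12 cells in the same way gives H(Y) = 1.7691 bits and H(X,Y) = 2.5743 bits, so
I(X;Y) = 1.5333 + 1.7691 - 2.5743 = 0.7281 bits ✓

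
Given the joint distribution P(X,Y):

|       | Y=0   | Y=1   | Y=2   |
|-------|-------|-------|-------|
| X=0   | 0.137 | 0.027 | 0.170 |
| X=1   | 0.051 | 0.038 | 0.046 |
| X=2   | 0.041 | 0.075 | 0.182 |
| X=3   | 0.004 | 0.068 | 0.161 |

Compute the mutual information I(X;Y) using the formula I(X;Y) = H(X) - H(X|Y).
0.1514 bits

I(X;Y) = H(X) - H(X|Y)

Marginal of X (row sums):
  P(X=0) = 0.137 + 0.027 + 0.170 = 0.334
  P(X=1) = 0.051 + 0.038 + 0.046 = 0.135
  P(X=2) = 0.041 + 0.075 + 0.182 = 0.298
  P(X=3) = 0.004 + 0.068 + 0.161 = 0.233
H(X) = -[0.334·log₂(0.334) + 0.135·log₂(0.135) + 0.298·log₂(0.298) + 0.233·log₂(0.233)]
  = 0.5284 + 0.3900 + 0.5205 + 0.4897 = 1.9286 bits

Marginal of Y (column sums):
  P(Y=0) = 0.137 + 0.051 + 0.041 + 0.004 = 0.233
  P(Y=1) = 0.027 + 0.038 + 0.075 + 0.068 = 0.208
  P(Y=2) = 0.170 + 0.046 + 0.182 + 0.161 = 0.559
H(X|Y) = Σ_y P(y)·H(X|Y=y):
  Y=0: P(Y=0) = 0.233, P(X|Y=0) = (137/233, 51/233, 41/233, 4/233) → H(X|Y=0) = 1.4720
  Y=1: P(Y=1) = 0.208, P(X|Y=1) = (27/208, 19/104, 75/208, 17/52) → H(X|Y=1) = 1.8884
  Y=2: P(Y=2) = 0.559, P(X|Y=2) = (170/559, 46/559, 14/43, 161/559) → H(X|Y=2) = 1.8631
H(X|Y) = 0.233·1.4720 + 0.208·1.8884 + 0.559·1.8631 = 1.7772 bits

I(X;Y) = H(X) - H(X|Y) = 1.9286 - 1.7772 = 0.1514 bits

Cross-check via I(X;Y) = H(X) + H(Y) - H(X,Y): computing H(Y) from the column sums and H(X,Y) from the 12 cells in the same way gives H(Y) = 1.4299 bits and H(X,Y) = 3.2071 bits, so
I(X;Y) = 1.9286 + 1.4299 - 3.2071 = 0.1514 bits ✓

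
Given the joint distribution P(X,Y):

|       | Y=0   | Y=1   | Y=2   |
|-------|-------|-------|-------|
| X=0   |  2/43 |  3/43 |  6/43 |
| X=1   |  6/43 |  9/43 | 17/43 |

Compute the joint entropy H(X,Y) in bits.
2.2683 bits

H(X,Y) = -Σ_{x,y} P(x,y) log₂ P(x,y). Per-cell terms -P(x,y)·log₂P(x,y):
  X=0: 0.20587, 0.26800, 0.39646
  X=1: 0.39646, 0.47226, 0.52929
Sum of the 6 terms: H(X,Y) = 2.2683 bits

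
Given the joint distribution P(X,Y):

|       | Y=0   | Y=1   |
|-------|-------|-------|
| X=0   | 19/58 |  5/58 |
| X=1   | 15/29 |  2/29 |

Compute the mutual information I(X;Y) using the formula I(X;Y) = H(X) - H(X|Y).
0.0108 bits

I(X;Y) = H(X) - H(X|Y)

Marginal of X (row sums):
  P(X=0) = 19/58 + 5/58 = 12/29
  P(X=1) = 15/29 + 2/29 = 17/29
H(X) = -[(12/29)·log₂(12/29) + (17/29)·log₂(17/29)]
  = 0.52677 + 0.45168 = 0.97845 bits

Marginal of Y (column sums):
  P(Y=0) = 19/58 + 15/29 = 49/58
  P(Y=1) = 5/58 + 2/29 = 9/58
H(X|Y) = Σ_y P(y)·H(X|Y=y):
  Y=0: P(Y=0) = 49/58, P(X|Y=0) = (19/49, 30/49) → H(X|Y=0) = 0.96334
  Y=1: P(Y=1) = 9/58, P(X|Y=1) = (5/9, 4/9) → H(X|Y=1) = 0.99108
H(X|Y) = (49/58)·0.96334 + (9/58)·0.99108 = 0.96764 bits

I(X;Y) = H(X) - H(X|Y) = 0.97845 - 0.96764 = 0.0108 bits

Cross-check via I(X;Y) = H(X) + H(Y) - H(X,Y): computing H(Y) from the column sums and H(X,Y) from the 4 cells in the same way gives H(Y) = 0.62263 bits and H(X,Y) = 1.59027 bits, so
I(X;Y) = 0.97845 + 0.62263 - 1.59027 = 0.0108 bits ✓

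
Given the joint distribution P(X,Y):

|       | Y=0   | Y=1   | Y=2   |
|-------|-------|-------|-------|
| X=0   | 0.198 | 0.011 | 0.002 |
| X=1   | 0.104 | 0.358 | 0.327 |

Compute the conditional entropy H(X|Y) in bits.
0.3695 bits

H(X|Y) = H(X,Y) - H(Y)

H(X,Y) = -Σ_{x,y} P(x,y) log₂ P(x,y). Per-cell terms -P(x,y)·log₂P(x,y):
  X=0: 0.46261, 0.07157, 0.01793
  X=1: 0.33960, 0.53054, 0.52733
Sum of the 6 terms: H(X,Y) = 1.9496 bits

Marginal of Y (column sums):
  P(Y=0) = 0.198 + 0.104 = 0.302
  P(Y=1) = 0.011 + 0.358 = 0.369
  P(Y=2) = 0.002 + 0.327 = 0.329
H(Y) = -[0.302·log₂(0.302) + 0.369·log₂(0.369) + 0.329·log₂(0.329)]
  = 0.52167 + 0.53074 + 0.52766 = 1.5801 bits

H(X|Y) = H(X,Y) - H(Y) = 1.9496 - 1.5801 = 0.3695 bits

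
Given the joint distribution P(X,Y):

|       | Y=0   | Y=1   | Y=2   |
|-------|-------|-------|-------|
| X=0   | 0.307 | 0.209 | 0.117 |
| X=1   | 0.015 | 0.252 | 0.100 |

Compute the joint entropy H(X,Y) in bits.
2.2814 bits

H(X,Y) = -Σ_{x,y} P(x,y) log₂ P(x,y). Per-cell terms -P(x,y)·log₂P(x,y):
  X=0: 0.5230, 0.4720, 0.3622
  X=1: 0.0909, 0.5011, 0.3322
Sum of the 6 terms: H(X,Y) = 2.2814 bits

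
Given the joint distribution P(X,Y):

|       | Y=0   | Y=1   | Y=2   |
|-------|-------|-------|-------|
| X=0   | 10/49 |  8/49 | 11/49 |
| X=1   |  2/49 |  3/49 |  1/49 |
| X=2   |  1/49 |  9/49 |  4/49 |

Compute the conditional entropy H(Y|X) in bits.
1.4518 bits

H(Y|X) = H(X,Y) - H(X)

H(X,Y) = -Σ_{x,y} P(x,y) log₂ P(x,y). Per-cell terms -P(x,y)·log₂P(x,y):
  X=0: 0.46791, 0.42689, 0.48384
  X=1: 0.18836, 0.24672, 0.11459
  X=2: 0.11459, 0.44904, 0.29508
Sum of the 9 terms: H(X,Y) = 2.7870 bits

Marginal of X (row sums):
  P(X=0) = 10/49 + 8/49 + 11/49 = 29/49
  P(X=1) = 2/49 + 3/49 + 1/49 = 6/49
  P(X=2) = 1/49 + 9/49 + 4/49 = 2/7
H(X) = -[(29/49)·log₂(29/49) + (6/49)·log₂(6/49) + (2/7)·log₂(2/7)]
  = 0.44786 + 0.37099 + 0.51639 = 1.3352 bits

H(Y|X) = H(X,Y) - H(X) = 2.7870 - 1.3352 = 1.4518 bits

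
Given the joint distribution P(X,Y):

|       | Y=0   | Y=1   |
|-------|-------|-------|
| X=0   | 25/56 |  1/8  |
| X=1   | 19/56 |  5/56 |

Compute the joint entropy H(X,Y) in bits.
1.7347 bits

H(X,Y) = -Σ_{x,y} P(x,y) log₂ P(x,y). Per-cell terms -P(x,y)·log₂P(x,y):
  X=0: 0.5194, 0.3750
  X=1: 0.5291, 0.3112
Sum of the 4 terms: H(X,Y) = 1.7347 bits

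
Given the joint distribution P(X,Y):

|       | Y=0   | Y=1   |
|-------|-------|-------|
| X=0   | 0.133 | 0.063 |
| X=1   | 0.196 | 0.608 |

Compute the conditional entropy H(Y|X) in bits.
0.8218 bits

H(Y|X) = H(X,Y) - H(X)

H(X,Y) = -Σ_{x,y} P(x,y) log₂ P(x,y). Per-cell terms -P(x,y)·log₂P(x,y):
  X=0: 0.387097, 0.251276
  X=1: 0.460811, 0.436457
Sum of the 4 terms: H(X,Y) = 1.53564 bits

Marginal of X (row sums):
  P(X=0) = 0.133 + 0.063 = 0.196
  P(X=1) = 0.196 + 0.608 = 0.804
H(X) = -[0.196·log₂(0.196) + 0.804·log₂(0.804)]
  = 0.460811 + 0.253045 = 0.71386 bits

H(Y|X) = H(X,Y) - H(X) = 1.53564 - 0.71386 = 0.8218 bits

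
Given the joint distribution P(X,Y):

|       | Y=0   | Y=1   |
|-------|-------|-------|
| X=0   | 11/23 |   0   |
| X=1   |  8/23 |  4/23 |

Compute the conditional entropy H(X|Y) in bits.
0.8112 bits

H(X|Y) = H(X,Y) - H(Y)

H(X,Y) = -Σ_{x,y} P(x,y) log₂ P(x,y). Per-cell terms -P(x,y)·log₂P(x,y):
  X=0: 0.508932, 0.000000
  X=1: 0.529935, 0.438880
  (cells with P = 0 contribute 0)
Sum of the 4 terms: H(X,Y) = 1.47775 bits

Marginal of Y (column sums):
  P(Y=0) = 11/23 + 8/23 = 19/23
  P(Y=1) = 0 + 4/23 = 4/23
H(Y) = -[(19/23)·log₂(19/23) + (4/23)·log₂(4/23)]
  = 0.227698 + 0.438880 = 0.66658 bits

H(X|Y) = H(X,Y) - H(Y) = 1.47775 - 0.66658 = 0.8112 bits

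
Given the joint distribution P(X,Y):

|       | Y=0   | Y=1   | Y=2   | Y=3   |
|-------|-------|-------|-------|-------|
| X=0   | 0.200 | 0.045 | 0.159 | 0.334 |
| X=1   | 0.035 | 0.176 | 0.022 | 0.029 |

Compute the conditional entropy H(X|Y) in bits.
0.5463 bits

H(X|Y) = H(X,Y) - H(Y)

H(X,Y) = -Σ_{x,y} P(x,y) log₂ P(x,y). Per-cell terms -P(x,y)·log₂P(x,y):
  X=0: 0.46439, 0.20133, 0.42181, 0.52841
  X=1: 0.16928, 0.44112, 0.12114, 0.14813
Sum of the 8 terms: H(X,Y) = 2.4956 bits

Marginal of Y (column sums):
  P(Y=0) = 0.200 + 0.035 = 0.235
  P(Y=1) = 0.045 + 0.176 = 0.221
  P(Y=2) = 0.159 + 0.022 = 0.181
  P(Y=3) = 0.334 + 0.029 = 0.363
H(Y) = -[0.235·log₂(0.235) + 0.221·log₂(0.221) + 0.181·log₂(0.181) + 0.363·log₂(0.363)]
  = 0.49098 + 0.48131 + 0.44633 + 0.53069 = 1.9493 bits

H(X|Y) = H(X,Y) - H(Y) = 2.4956 - 1.9493 = 0.5463 bits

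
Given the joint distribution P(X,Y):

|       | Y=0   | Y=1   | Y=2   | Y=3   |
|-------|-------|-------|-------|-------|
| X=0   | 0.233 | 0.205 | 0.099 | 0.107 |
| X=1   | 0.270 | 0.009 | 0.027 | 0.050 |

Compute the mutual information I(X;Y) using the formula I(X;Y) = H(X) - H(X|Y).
0.1483 bits

I(X;Y) = H(X) - H(X|Y)

Marginal of X (row sums):
  P(X=0) = 0.233 + 0.205 + 0.099 + 0.107 = 0.644
  P(X=1) = 0.270 + 0.009 + 0.027 + 0.050 = 0.356
H(X) = -[0.644·log₂(0.644) + 0.356·log₂(0.356)]
  = 0.408855 + 0.530458 = 0.939313 bits

Marginal of Y (column sums):
  P(Y=0) = 0.233 + 0.270 = 0.503
  P(Y=1) = 0.205 + 0.009 = 0.214
  P(Y=2) = 0.099 + 0.027 = 0.126
  P(Y=3) = 0.107 + 0.050 = 0.157
H(X|Y) = Σ_y P(y)·H(X|Y=y):
  Y=0: P(Y=0) = 0.503, P(X|Y=0) = (233/503, 270/503) → H(X|Y=0) = 0.996093
  Y=1: P(Y=1) = 0.214, P(X|Y=1) = (205/214, 9/214) → H(X|Y=1) = 0.251641
  Y=2: P(Y=2) = 0.126, P(X|Y=2) = (11/14, 3/14) → H(X|Y=2) = 0.749595
  Y=3: P(Y=3) = 0.157, P(X|Y=3) = (107/157, 50/157) → H(X|Y=3) = 0.902711
H(X|Y) = 0.503·0.996093 + 0.214·0.251641 + 0.126·0.749595 + 0.157·0.902711 = 0.791061 bits

I(X;Y) = H(X) - H(X|Y) = 0.939313 - 0.791061 = 0.1483 bits

Cross-check via I(X;Y) = H(X) + H(Y) - H(X,Y): computing H(Y) from the column sums and H(X,Y) from the 8 cells in the same way gives H(Y) = 1.770587 bits and H(X,Y) = 2.561648 bits, so
I(X;Y) = 0.939313 + 1.770587 - 2.561648 = 0.1483 bits ✓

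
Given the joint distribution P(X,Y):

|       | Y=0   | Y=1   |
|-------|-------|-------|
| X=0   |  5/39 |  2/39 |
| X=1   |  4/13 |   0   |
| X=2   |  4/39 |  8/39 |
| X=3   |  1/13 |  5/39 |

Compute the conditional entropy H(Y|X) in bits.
0.6333 bits

H(Y|X) = H(X,Y) - H(X)

H(X,Y) = -Σ_{x,y} P(x,y) log₂ P(x,y). Per-cell terms -P(x,y)·log₂P(x,y):
  X=0: 0.3799326, 0.2197642
  X=1: 0.5232122, 0.0000000
  X=2: 0.3369643, 0.4688005
  X=3: 0.2846492, 0.3799326
  (cells with P = 0 contribute 0)
Sum of the 8 terms: H(X,Y) = 2.593256 bits

Marginal of X (row sums):
  P(X=0) = 5/39 + 2/39 = 7/39
  P(X=1) = 4/13 + 0 = 4/13
  P(X=2) = 4/39 + 8/39 = 4/13
  P(X=3) = 1/13 + 5/39 = 8/39
H(X) = -[(7/39)·log₂(7/39) + (4/13)·log₂(4/13) + (4/13)·log₂(4/13) + (8/39)·log₂(8/39)]
  = 0.4447777 + 0.5232122 + 0.5232122 + 0.4688005 = 1.960003 bits

H(Y|X) = H(X,Y) - H(X) = 2.593256 - 1.960003 = 0.6333 bits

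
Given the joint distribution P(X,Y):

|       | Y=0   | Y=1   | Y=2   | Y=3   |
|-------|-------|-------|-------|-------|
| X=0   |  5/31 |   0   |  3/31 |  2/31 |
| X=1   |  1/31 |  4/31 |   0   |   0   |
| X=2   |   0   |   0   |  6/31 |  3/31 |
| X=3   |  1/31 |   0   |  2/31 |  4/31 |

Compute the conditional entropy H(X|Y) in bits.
1.2131 bits

H(X|Y) = H(X,Y) - H(Y)

H(X,Y) = -Σ_{x,y} P(x,y) log₂ P(x,y). Per-cell terms -P(x,y)·log₂P(x,y):
  X=0: 0.424559, 0.000000, 0.326055, 0.255109
  X=1: 0.159813, 0.381187, 0.000000, 0.000000
  X=2: 0.000000, 0.000000, 0.458561, 0.326055
  X=3: 0.159813, 0.000000, 0.255109, 0.381187
  (cells with P = 0 contribute 0)
Sum of the 16 terms: H(X,Y) = 3.12745 bits

Marginal of Y (column sums):
  P(Y=0) = 5/31 + 1/31 + 0 + 1/31 = 7/31
  P(Y=1) = 0 + 4/31 + 0 + 0 = 4/31
  P(Y=2) = 3/31 + 0 + 6/31 + 2/31 = 11/31
  P(Y=3) = 2/31 + 0 + 3/31 + 4/31 = 9/31
H(Y) = -[(7/31)·log₂(7/31) + (4/31)·log₂(4/31) + (11/31)·log₂(11/31) + (9/31)·log₂(9/31)]
  = 0.484771 + 0.381187 + 0.530400 + 0.518014 = 1.91437 bits

H(X|Y) = H(X,Y) - H(Y) = 3.12745 - 1.91437 = 1.2131 bits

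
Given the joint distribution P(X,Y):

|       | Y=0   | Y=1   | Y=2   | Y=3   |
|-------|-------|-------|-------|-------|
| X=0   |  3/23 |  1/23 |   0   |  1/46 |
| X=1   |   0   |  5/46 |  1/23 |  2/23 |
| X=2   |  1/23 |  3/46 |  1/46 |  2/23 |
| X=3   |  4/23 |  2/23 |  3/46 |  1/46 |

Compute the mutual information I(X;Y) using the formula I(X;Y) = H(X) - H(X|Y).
0.3234 bits

I(X;Y) = H(X) - H(X|Y)

Marginal of X (row sums):
  P(X=0) = 3/23 + 1/23 + 0 + 1/46 = 9/46
  P(X=1) = 0 + 5/46 + 1/23 + 2/23 = 11/46
  P(X=2) = 1/23 + 3/46 + 1/46 + 2/23 = 5/23
  P(X=3) = 4/23 + 2/23 + 3/46 + 1/46 = 8/23
H(X) = -[(9/46)·log₂(9/46) + (11/46)·log₂(11/46) + (5/23)·log₂(5/23) + (8/23)·log₂(8/23)]
  = 0.4605 + 0.4936 + 0.4786 + 0.5299 = 1.9626 bits

Marginal of Y (column sums):
  P(Y=0) = 3/23 + 0 + 1/23 + 4/23 = 8/23
  P(Y=1) = 1/23 + 5/46 + 3/46 + 2/23 = 7/23
  P(Y=2) = 0 + 1/23 + 1/46 + 3/46 = 3/23
  P(Y=3) = 1/46 + 2/23 + 2/23 + 1/46 = 5/23
H(X|Y) = Σ_y P(y)·H(X|Y=y):
  Y=0: P(Y=0) = 8/23, P(X|Y=0) = (3/8, 0, 1/8, 1/2) → H(X|Y=0) = 1.4056
  Y=1: P(Y=1) = 7/23, P(X|Y=1) = (1/7, 5/14, 3/14, 2/7) → H(X|Y=1) = 1.9242
  Y=2: P(Y=2) = 3/23, P(X|Y=2) = (0, 1/3, 1/6, 1/2) → H(X|Y=2) = 1.4591
  Y=3: P(Y=3) = 5/23, P(X|Y=3) = (1/10, 2/5, 2/5, 1/10) → H(X|Y=3) = 1.7219
H(X|Y) = (8/23)·1.4056 + (7/23)·1.9242 + (3/23)·1.4591 + (5/23)·1.7219 = 1.6392 bits

I(X;Y) = H(X) - H(X|Y) = 1.9626 - 1.6392 = 0.3234 bits

Cross-check via I(X;Y) = H(X) + H(Y) - H(X,Y): computing H(Y) from the column sums and H(X,Y) from the 16 cells in the same way gives H(Y) = 1.9142 bits and H(X,Y) = 3.5534 bits, so
I(X;Y) = 1.9626 + 1.9142 - 3.5534 = 0.3234 bits ✓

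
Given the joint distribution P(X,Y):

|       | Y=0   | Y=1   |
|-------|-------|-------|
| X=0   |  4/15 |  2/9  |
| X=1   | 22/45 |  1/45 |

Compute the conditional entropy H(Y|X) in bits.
0.6178 bits

H(Y|X) = H(X,Y) - H(X)

H(X,Y) = -Σ_{x,y} P(x,y) log₂ P(x,y). Per-cell terms -P(x,y)·log₂P(x,y):
  X=0: 0.5085042, 0.4822056
  X=1: 0.5047394, 0.1220412
Sum of the 4 terms: H(X,Y) = 1.617490 bits

Marginal of X (row sums):
  P(X=0) = 4/15 + 2/9 = 22/45
  P(X=1) = 22/45 + 1/45 = 23/45
H(X) = -[(22/45)·log₂(22/45) + (23/45)·log₂(23/45)]
  = 0.5047394 + 0.4949044 = 0.999644 bits

H(Y|X) = H(X,Y) - H(X) = 1.617490 - 0.999644 = 0.6178 bits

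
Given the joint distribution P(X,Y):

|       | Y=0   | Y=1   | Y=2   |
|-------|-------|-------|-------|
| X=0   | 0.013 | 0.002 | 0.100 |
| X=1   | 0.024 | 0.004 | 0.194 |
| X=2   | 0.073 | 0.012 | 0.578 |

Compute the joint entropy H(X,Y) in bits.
1.8609 bits

H(X,Y) = -Σ_{x,y} P(x,y) log₂ P(x,y). Per-cell terms -P(x,y)·log₂P(x,y):
  X=0: 0.08145, 0.01793, 0.33219
  X=1: 0.12914, 0.03186, 0.45898
  X=2: 0.27565, 0.07657, 0.45712
Sum of the 9 terms: H(X,Y) = 1.8609 bits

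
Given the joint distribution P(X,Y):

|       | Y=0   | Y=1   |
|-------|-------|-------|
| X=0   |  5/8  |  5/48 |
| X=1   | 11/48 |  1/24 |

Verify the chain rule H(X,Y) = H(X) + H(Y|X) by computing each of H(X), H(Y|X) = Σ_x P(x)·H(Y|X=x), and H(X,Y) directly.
H(X) = 0.8427 bits, H(Y|X) = 0.5992 bits, H(X,Y) = 1.4418 bits

Marginal of X (row sums):
  P(X=0) = 5/8 + 5/48 = 35/48
  P(X=1) = 11/48 + 1/24 = 13/48
H(X) = -[(35/48)·log₂(35/48) + (13/48)·log₂(13/48)]
  = 0.3323 + 0.5104 = 0.8427 bits

H(Y|X) = Σ_x P(x)·H(Y|X=x):
  X=0: P(X=0) = 35/48, P(Y|X=0) = (6/7, 1/7) → H(Y|X=0) = 0.5917
  X=1: P(X=1) = 13/48, P(Y|X=1) = (11/13, 2/13) → H(Y|X=1) = 0.6194
H(Y|X) = (35/48)·0.5917 + (13/48)·0.6194 = 0.5992 bits

H(X,Y) = -Σ_{x,y} P(x,y) log₂ P(x,y). Per-cell terms -P(x,y)·log₂P(x,y):
  X=0: 0.4238, 0.3399
  X=1: 0.4871, 0.1910
Sum of the 4 terms: H(X,Y) = 1.4418 bits

Chain rule check:
  H(X) + H(Y|X) = 0.8427 + 0.5992 = 1.4419 bits
  H(X,Y) = 1.4418 bits
✓ Chain rule verified (Δ = 0.0001 is 4-dp rounding noise: each of the three values was rounded independently).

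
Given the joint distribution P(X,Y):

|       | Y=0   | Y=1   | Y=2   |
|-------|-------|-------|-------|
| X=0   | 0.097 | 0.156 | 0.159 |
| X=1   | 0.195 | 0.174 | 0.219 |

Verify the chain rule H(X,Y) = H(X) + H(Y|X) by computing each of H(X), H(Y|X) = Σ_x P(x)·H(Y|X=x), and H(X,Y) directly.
H(X) = 0.9775 bits, H(Y|X) = 1.5676 bits, H(X,Y) = 2.5451 bits

Marginal of X (row sums):
  P(X=0) = 0.097 + 0.156 + 0.159 = 0.412
  P(X=1) = 0.195 + 0.174 + 0.219 = 0.588
H(X) = -[0.412·log₂(0.412) + 0.588·log₂(0.588)]
  = 0.52706 + 0.45047 = 0.9775 bits

H(Y|X) = Σ_x P(x)·H(Y|X=x):
  X=0: P(X=0) = 0.412, P(Y|X=0) = (97/412, 39/103, 159/412) → H(Y|X=0) = 1.55188
  X=1: P(X=1) = 0.588, P(Y|X=1) = (65/196, 29/98, 73/196) → H(Y|X=1) = 1.57862
H(Y|X) = 0.412·1.55188 + 0.588·1.57862 = 1.5676 bits

H(X,Y) = -Σ_{x,y} P(x,y) log₂ P(x,y). Per-cell terms -P(x,y)·log₂P(x,y):
  X=0: 0.32649, 0.41814, 0.42181
  X=1: 0.45990, 0.43897, 0.47983
Sum of the 6 terms: H(X,Y) = 2.5451 bits

Chain rule check:
  H(X) + H(Y|X) = 0.9775 + 1.5676 = 2.5451 bits
  H(X,Y) = 2.5451 bits
✓ Chain rule verified.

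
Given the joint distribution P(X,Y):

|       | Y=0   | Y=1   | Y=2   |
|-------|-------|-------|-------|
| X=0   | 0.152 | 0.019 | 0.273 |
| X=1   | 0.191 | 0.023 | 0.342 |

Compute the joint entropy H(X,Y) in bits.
2.1438 bits

H(X,Y) = -Σ_{x,y} P(x,y) log₂ P(x,y). Per-cell terms -P(x,y)·log₂P(x,y):
  X=0: 0.4131, 0.1086, 0.5113
  X=1: 0.4562, 0.1252, 0.5294
Sum of the 6 terms: H(X,Y) = 2.1438 bits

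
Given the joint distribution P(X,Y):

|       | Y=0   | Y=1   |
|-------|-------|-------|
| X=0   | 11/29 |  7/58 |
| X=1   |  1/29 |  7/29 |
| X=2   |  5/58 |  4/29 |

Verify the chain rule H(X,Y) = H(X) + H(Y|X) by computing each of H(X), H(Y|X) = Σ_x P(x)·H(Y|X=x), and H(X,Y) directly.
H(X) = 1.4961 bits, H(Y|X) = 0.7641 bits, H(X,Y) = 2.2602 bits

Marginal of X (row sums):
  P(X=0) = 11/29 + 7/58 = 1/2
  P(X=1) = 1/29 + 7/29 = 8/29
  P(X=2) = 5/58 + 4/29 = 13/58
H(X) = -[(1/2)·log₂(1/2) + (8/29)·log₂(8/29) + (13/58)·log₂(13/58)]
  = 0.50000 + 0.51255 + 0.48359 = 1.4961 bits

H(Y|X) = Σ_x P(x)·H(Y|X=x):
  X=0: P(X=0) = 1/2, P(Y|X=0) = (22/29, 7/29) → H(Y|X=0) = 0.79733
  X=1: P(X=1) = 8/29, P(Y|X=1) = (1/8, 7/8) → H(Y|X=1) = 0.54356
  X=2: P(X=2) = 13/58, P(Y|X=2) = (5/13, 8/13) → H(Y|X=2) = 0.96124
H(Y|X) = (1/2)·0.79733 + (8/29)·0.54356 + (13/58)·0.96124 = 0.7641 bits

H(X,Y) = -Σ_{x,y} P(x,y) log₂ P(x,y). Per-cell terms -P(x,y)·log₂P(x,y):
  X=0: 0.53048, 0.36818
  X=1: 0.16752, 0.49498
  X=2: 0.30483, 0.39420
Sum of the 6 terms: H(X,Y) = 2.2602 bits

Chain rule check:
  H(X) + H(Y|X) = 1.4961 + 0.7641 = 2.2602 bits
  H(X,Y) = 2.2602 bits
✓ Chain rule verified.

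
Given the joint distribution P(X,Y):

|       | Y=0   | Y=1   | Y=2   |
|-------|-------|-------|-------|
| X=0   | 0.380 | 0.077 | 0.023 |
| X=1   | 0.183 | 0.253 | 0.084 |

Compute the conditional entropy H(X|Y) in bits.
0.8512 bits

H(X|Y) = H(X,Y) - H(Y)

H(X,Y) = -Σ_{x,y} P(x,y) log₂ P(x,y). Per-cell terms -P(x,y)·log₂P(x,y):
  X=0: 0.53045, 0.28482, 0.12517
  X=1: 0.44837, 0.50165, 0.30017
Sum of the 6 terms: H(X,Y) = 2.1906 bits

Marginal of Y (column sums):
  P(Y=0) = 0.380 + 0.183 = 0.563
  P(Y=1) = 0.077 + 0.253 = 0.330
  P(Y=2) = 0.023 + 0.084 = 0.107
H(Y) = -[0.563·log₂(0.563) + 0.330·log₂(0.330) + 0.107·log₂(0.107)]
  = 0.46661 + 0.52782 + 0.34500 = 1.3394 bits

H(X|Y) = H(X,Y) - H(Y) = 2.1906 - 1.3394 = 0.8512 bits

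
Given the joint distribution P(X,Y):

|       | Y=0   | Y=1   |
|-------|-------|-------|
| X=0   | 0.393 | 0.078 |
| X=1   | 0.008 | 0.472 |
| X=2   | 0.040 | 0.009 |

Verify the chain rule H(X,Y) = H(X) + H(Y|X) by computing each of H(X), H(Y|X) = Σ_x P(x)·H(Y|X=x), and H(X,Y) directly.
H(X) = 1.2331 bits, H(Y|X) = 0.3974 bits, H(X,Y) = 1.6305 bits

Marginal of X (row sums):
  P(X=0) = 0.393 + 0.078 = 0.471
  P(X=1) = 0.008 + 0.472 = 0.480
  P(X=2) = 0.040 + 0.009 = 0.049
H(X) = -[0.471·log₂(0.471) + 0.480·log₂(0.480) + 0.049·log₂(0.049)]
  = 0.5116 + 0.5083 + 0.2132 = 1.2331 bits

H(Y|X) = Σ_x P(x)·H(Y|X=x):
  X=0: P(X=0) = 0.471, P(Y|X=0) = (131/157, 26/157) → H(Y|X=0) = 0.6476
  X=1: P(X=1) = 0.480, P(Y|X=1) = (1/60, 59/60) → H(Y|X=1) = 0.1223
  X=2: P(X=2) = 0.049, P(Y|X=2) = (40/49, 9/49) → H(Y|X=2) = 0.6880
H(Y|X) = 0.471·0.6476 + 0.480·0.1223 + 0.049·0.6880 = 0.3974 bits

H(X,Y) = -Σ_{x,y} P(x,y) log₂ P(x,y). Per-cell terms -P(x,y)·log₂P(x,y):
  X=0: 0.5295, 0.2871
  X=1: 0.0557, 0.5112
  X=2: 0.1858, 0.0612
Sum of the 6 terms: H(X,Y) = 1.6305 bits

Chain rule check:
  H(X) + H(Y|X) = 1.2331 + 0.3974 = 1.6305 bits
  H(X,Y) = 1.6305 bits
✓ Chain rule verified.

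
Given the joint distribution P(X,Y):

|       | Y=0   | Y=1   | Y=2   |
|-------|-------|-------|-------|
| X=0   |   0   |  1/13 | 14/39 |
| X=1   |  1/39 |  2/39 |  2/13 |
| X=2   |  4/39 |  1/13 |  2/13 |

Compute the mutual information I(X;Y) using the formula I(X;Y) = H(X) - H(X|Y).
0.1544 bits

I(X;Y) = H(X) - H(X|Y)

Marginal of X (row sums):
  P(X=0) = 0 + 1/13 + 14/39 = 17/39
  P(X=1) = 1/39 + 2/39 + 2/13 = 3/13
  P(X=2) = 4/39 + 1/13 + 2/13 = 1/3
H(X) = -[(17/39)·log₂(17/39) + (3/13)·log₂(3/13) + (1/3)·log₂(1/3)]
  = 0.52218 + 0.48819 + 0.52832 = 1.5387 bits

Marginal of Y (column sums):
  P(Y=0) = 0 + 1/39 + 4/39 = 5/39
  P(Y=1) = 1/13 + 2/39 + 1/13 = 8/39
  P(Y=2) = 14/39 + 2/13 + 2/13 = 2/3
H(X|Y) = Σ_y P(y)·H(X|Y=y):
  Y=0: P(Y=0) = 5/39, P(X|Y=0) = (0, 1/5, 4/5) → H(X|Y=0) = 0.72193
  Y=1: P(Y=1) = 8/39, P(X|Y=1) = (3/8, 1/4, 3/8) → H(X|Y=1) = 1.56128
  Y=2: P(Y=2) = 2/3, P(X|Y=2) = (7/13, 3/13, 3/13) → H(X|Y=2) = 1.45727
H(X|Y) = (5/39)·0.72193 + (8/39)·1.56128 + (2/3)·1.45727 = 1.3843 bits

I(X;Y) = H(X) - H(X|Y) = 1.5387 - 1.3843 = 0.1544 bits

Cross-check via I(X;Y) = H(X) + H(Y) - H(X,Y): computing H(Y) from the column sums and H(X,Y) from the 9 cells in the same way gives H(Y) = 1.2387 bits and H(X,Y) = 2.6230 bits, so
I(X;Y) = 1.5387 + 1.2387 - 2.6230 = 0.1544 bits ✓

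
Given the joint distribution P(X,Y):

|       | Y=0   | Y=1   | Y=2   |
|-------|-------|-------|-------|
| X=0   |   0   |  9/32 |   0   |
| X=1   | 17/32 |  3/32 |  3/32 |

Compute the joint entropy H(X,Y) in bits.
1.6398 bits

H(X,Y) = -Σ_{x,y} P(x,y) log₂ P(x,y). Per-cell terms -P(x,y)·log₂P(x,y):
  X=0: 0.00000, 0.51471, 0.00000
  X=1: 0.48479, 0.32016, 0.32016
  (cells with P = 0 contribute 0)
Sum of the 6 terms: H(X,Y) = 1.6398 bits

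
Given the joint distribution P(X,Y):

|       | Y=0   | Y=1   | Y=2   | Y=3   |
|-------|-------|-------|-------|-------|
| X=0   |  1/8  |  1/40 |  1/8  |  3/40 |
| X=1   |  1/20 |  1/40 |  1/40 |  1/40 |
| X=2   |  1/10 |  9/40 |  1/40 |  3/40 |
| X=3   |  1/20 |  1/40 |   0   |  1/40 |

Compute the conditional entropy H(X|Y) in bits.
1.5380 bits

H(X|Y) = H(X,Y) - H(Y)

H(X,Y) = -Σ_{x,y} P(x,y) log₂ P(x,y). Per-cell terms -P(x,y)·log₂P(x,y):
  X=0: 0.37500, 0.13305, 0.37500, 0.28027
  X=1: 0.21610, 0.13305, 0.13305, 0.13305
  X=2: 0.33219, 0.48420, 0.13305, 0.28027
  X=3: 0.21610, 0.13305, 0.00000, 0.13305
  (cells with P = 0 contribute 0)
Sum of the 16 terms: H(X,Y) = 3.4905 bits

Marginal of Y (column sums):
  P(Y=0) = 1/8 + 1/20 + 1/10 + 1/20 = 13/40
  P(Y=1) = 1/40 + 1/40 + 9/40 + 1/40 = 3/10
  P(Y=2) = 1/8 + 1/40 + 1/40 + 0 = 7/40
  P(Y=3) = 3/40 + 1/40 + 3/40 + 1/40 = 1/5
H(Y) = -[(13/40)·log₂(13/40) + (3/10)·log₂(3/10) + (7/40)·log₂(7/40) + (1/5)·log₂(1/5)]
  = 0.52698 + 0.52109 + 0.44005 + 0.46439 = 1.9525 bits

H(X|Y) = H(X,Y) - H(Y) = 3.4905 - 1.9525 = 1.5380 bits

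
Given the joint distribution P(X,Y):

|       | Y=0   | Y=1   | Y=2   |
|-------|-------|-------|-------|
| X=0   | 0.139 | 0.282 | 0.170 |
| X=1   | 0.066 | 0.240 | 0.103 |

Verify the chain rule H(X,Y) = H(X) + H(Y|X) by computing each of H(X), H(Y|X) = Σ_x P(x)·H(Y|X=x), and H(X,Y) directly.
H(X) = 0.9760 bits, H(Y|X) = 1.4600 bits, H(X,Y) = 2.4360 bits

Marginal of X (row sums):
  P(X=0) = 0.139 + 0.282 + 0.170 = 0.591
  P(X=1) = 0.066 + 0.240 + 0.103 = 0.409
H(X) = -[0.591·log₂(0.591) + 0.409·log₂(0.409)]
  = 0.44843 + 0.52754 = 0.9760 bits

H(Y|X) = Σ_x P(x)·H(Y|X=x):
  X=0: P(X=0) = 0.591, P(Y|X=0) = (139/591, 94/197, 170/591) → H(Y|X=0) = 1.51753
  X=1: P(X=1) = 0.409, P(Y|X=1) = (66/409, 240/409, 103/409) → H(Y|X=1) = 1.37695
H(Y|X) = 0.591·1.51753 + 0.409·1.37695 = 1.4600 bits

H(X,Y) = -Σ_{x,y} P(x,y) log₂ P(x,y). Per-cell terms -P(x,y)·log₂P(x,y):
  X=0: 0.39571, 0.51500, 0.43459
  X=1: 0.25881, 0.49413, 0.33777
Sum of the 6 terms: H(X,Y) = 2.4360 bits

Chain rule check:
  H(X) + H(Y|X) = 0.9760 + 1.4600 = 2.4360 bits
  H(X,Y) = 2.4360 bits
✓ Chain rule verified.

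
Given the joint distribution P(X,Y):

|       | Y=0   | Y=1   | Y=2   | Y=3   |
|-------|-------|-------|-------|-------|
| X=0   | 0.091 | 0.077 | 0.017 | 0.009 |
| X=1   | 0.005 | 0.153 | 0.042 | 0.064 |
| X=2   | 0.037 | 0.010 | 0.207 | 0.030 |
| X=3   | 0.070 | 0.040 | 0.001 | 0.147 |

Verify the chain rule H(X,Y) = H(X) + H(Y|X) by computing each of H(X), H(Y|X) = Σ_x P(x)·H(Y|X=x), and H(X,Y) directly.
H(X) = 1.9863 bits, H(Y|X) = 1.4083 bits, H(X,Y) = 3.3945 bits

Marginal of X (row sums):
  P(X=0) = 0.091 + 0.077 + 0.017 + 0.009 = 0.194
  P(X=1) = 0.005 + 0.153 + 0.042 + 0.064 = 0.264
  P(X=2) = 0.037 + 0.010 + 0.207 + 0.030 = 0.284
  P(X=3) = 0.070 + 0.040 + 0.001 + 0.147 = 0.258
H(X) = -[0.194·log₂(0.194) + 0.264·log₂(0.264) + 0.284·log₂(0.284) + 0.258·log₂(0.258)]
  = 0.458979 + 0.507247 + 0.515755 + 0.504276 = 1.9863 bits

H(Y|X) = Σ_x P(x)·H(Y|X=x):
  X=0: P(X=0) = 0.194, P(Y|X=0) = (91/194, 77/194, 17/194, 9/194) → H(Y|X=0) = 1.554717
  X=1: P(X=1) = 0.264, P(Y|X=1) = (5/264, 51/88, 7/44, 8/33) → H(Y|X=1) = 1.482018
  X=2: P(X=2) = 0.284, P(Y|X=2) = (37/284, 5/142, 207/284, 15/142) → H(Y|X=2) = 1.228171
  X=3: P(X=3) = 0.258, P(Y|X=3) = (35/129, 20/129, 1/258, 49/86) → H(Y|X=3) = 1.420999
H(Y|X) = 0.194·1.554717 + 0.264·1.482018 + 0.284·1.228171 + 0.258·1.420999 = 1.4083 bits

H(X,Y) = -Σ_{x,y} P(x,y) log₂ P(x,y). Per-cell terms -P(x,y)·log₂P(x,y):
  X=0: 0.314677, 0.284823, 0.099931, 0.061163
  X=1: 0.038219, 0.414385, 0.192086, 0.253810
  X=2: 0.175984, 0.066439, 0.470366, 0.151767
  X=3: 0.268555, 0.185754, 0.009966, 0.406618
Sum of the 16 terms: H(X,Y) = 3.3945 bits

Chain rule check:
  H(X) + H(Y|X) = 1.9863 + 1.4083 = 3.3946 bits
  H(X,Y) = 3.3945 bits
✓ Chain rule verified (Δ = 0.0001 is 4-dp rounding noise: each of the three values was rounded independently).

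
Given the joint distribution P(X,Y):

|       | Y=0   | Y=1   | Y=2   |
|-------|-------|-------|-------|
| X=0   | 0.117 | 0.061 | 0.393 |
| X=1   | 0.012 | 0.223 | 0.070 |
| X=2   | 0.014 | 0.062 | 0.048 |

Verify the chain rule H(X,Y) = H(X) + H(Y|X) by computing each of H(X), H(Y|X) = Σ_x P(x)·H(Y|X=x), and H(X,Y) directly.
H(X) = 1.3576 bits, H(Y|X) = 1.1534 bits, H(X,Y) = 2.5109 bits

Marginal of X (row sums):
  P(X=0) = 0.117 + 0.061 + 0.393 = 0.571
  P(X=1) = 0.012 + 0.223 + 0.070 = 0.305
  P(X=2) = 0.014 + 0.062 + 0.048 = 0.124
H(X) = -[0.571·log₂(0.571) + 0.305·log₂(0.305) + 0.124·log₂(0.124)]
  = 0.461618 + 0.522501 + 0.373437 = 1.3576 bits

H(Y|X) = Σ_x P(x)·H(Y|X=x):
  X=0: P(X=0) = 0.571, P(Y|X=0) = (117/571, 61/571, 393/571) → H(Y|X=0) = 1.184259
  X=1: P(X=1) = 0.305, P(Y|X=1) = (12/305, 223/305, 14/61) → H(Y|X=1) = 1.001288
  X=2: P(X=2) = 0.124, P(Y|X=2) = (7/62, 1/2, 12/31) → H(Y|X=2) = 1.385315
H(Y|X) = 0.571·1.184259 + 0.305·1.001288 + 0.124·1.385315 = 1.1534 bits

H(X,Y) = -Σ_{x,y} P(x,y) log₂ P(x,y). Per-cell terms -P(x,y)·log₂P(x,y):
  X=0: 0.362164, 0.246138, 0.529528
  X=1: 0.076570, 0.482769, 0.268555
  X=2: 0.086218, 0.248718, 0.210279
Sum of the 9 terms: H(X,Y) = 2.5109 bits

Chain rule check:
  H(X) + H(Y|X) = 1.3576 + 1.1534 = 2.5110 bits
  H(X,Y) = 2.5109 bits
✓ Chain rule verified (Δ = 0.0001 is 4-dp rounding noise: each of the three values was rounded independently).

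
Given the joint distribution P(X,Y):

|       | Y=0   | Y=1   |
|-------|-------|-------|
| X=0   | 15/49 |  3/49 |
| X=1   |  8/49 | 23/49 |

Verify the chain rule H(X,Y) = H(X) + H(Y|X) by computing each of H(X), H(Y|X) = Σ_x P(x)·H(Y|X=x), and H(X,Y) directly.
H(X) = 0.9486 bits, H(Y|X) = 0.7600 bits, H(X,Y) = 1.7086 bits

Marginal of X (row sums):
  P(X=0) = 15/49 + 3/49 = 18/49
  P(X=1) = 8/49 + 23/49 = 31/49
H(X) = -[(18/49)·log₂(18/49) + (31/49)·log₂(31/49)]
  = 0.5307 + 0.4179 = 0.9486 bits

H(Y|X) = Σ_x P(x)·H(Y|X=x):
  X=0: P(X=0) = 18/49, P(Y|X=0) = (5/6, 1/6) → H(Y|X=0) = 0.6500
  X=1: P(X=1) = 31/49, P(Y|X=1) = (8/31, 23/31) → H(Y|X=1) = 0.8238
H(Y|X) = (18/49)·0.6500 + (31/49)·0.8238 = 0.7600 bits

H(X,Y) = -Σ_{x,y} P(x,y) log₂ P(x,y). Per-cell terms -P(x,y)·log₂P(x,y):
  X=0: 0.5228, 0.2467
  X=1: 0.4269, 0.5122
Sum of the 4 terms: H(X,Y) = 1.7086 bits

Chain rule check:
  H(X) + H(Y|X) = 0.9486 + 0.7600 = 1.7086 bits
  H(X,Y) = 1.7086 bits
✓ Chain rule verified.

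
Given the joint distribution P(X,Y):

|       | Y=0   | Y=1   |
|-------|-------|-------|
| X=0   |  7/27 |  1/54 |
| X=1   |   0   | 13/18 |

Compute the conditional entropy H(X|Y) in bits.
0.1249 bits

H(X|Y) = H(X,Y) - H(Y)

H(X,Y) = -Σ_{x,y} P(x,y) log₂ P(x,y). Per-cell terms -P(x,y)·log₂P(x,y):
  X=0: 0.50492, 0.10657
  X=1: 0.00000, 0.33907
  (cells with P = 0 contribute 0)
Sum of the 4 terms: H(X,Y) = 0.95056 bits

Marginal of Y (column sums):
  P(Y=0) = 7/27 + 0 = 7/27
  P(Y=1) = 1/54 + 13/18 = 20/27
H(Y) = -[(7/27)·log₂(7/27) + (20/27)·log₂(20/27)]
  = 0.50492 + 0.32071 = 0.82563 bits

H(X|Y) = H(X,Y) - H(Y) = 0.95056 - 0.82563 = 0.1249 bits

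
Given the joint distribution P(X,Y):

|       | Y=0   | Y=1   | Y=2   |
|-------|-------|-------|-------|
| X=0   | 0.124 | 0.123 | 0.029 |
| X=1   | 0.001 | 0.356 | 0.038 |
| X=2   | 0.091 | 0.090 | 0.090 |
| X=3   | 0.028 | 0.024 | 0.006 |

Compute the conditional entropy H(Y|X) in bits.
1.0803 bits

H(Y|X) = H(X,Y) - H(X)

H(X,Y) = -Σ_{x,y} P(x,y) log₂ P(x,y). Per-cell terms -P(x,y)·log₂P(x,y):
  X=0: 0.373437, 0.371862, 0.148126
  X=1: 0.009966, 0.530458, 0.179279
  X=2: 0.314677, 0.312654, 0.312654
  X=3: 0.144436, 0.129140, 0.044285
Sum of the 12 terms: H(X,Y) = 2.87097 bits

Marginal of X (row sums):
  P(X=0) = 0.124 + 0.123 + 0.029 = 0.276
  P(X=1) = 0.001 + 0.356 + 0.038 = 0.395
  P(X=2) = 0.091 + 0.090 + 0.090 = 0.271
  P(X=3) = 0.028 + 0.024 + 0.006 = 0.058
H(X) = -[0.276·log₂(0.276) + 0.395·log₂(0.395) + 0.271·log₂(0.271) + 0.058·log₂(0.058)]
  = 0.512604 + 0.529330 + 0.510465 + 0.238253 = 1.79065 bits

H(Y|X) = H(X,Y) - H(X) = 2.87097 - 1.79065 = 1.0803 bits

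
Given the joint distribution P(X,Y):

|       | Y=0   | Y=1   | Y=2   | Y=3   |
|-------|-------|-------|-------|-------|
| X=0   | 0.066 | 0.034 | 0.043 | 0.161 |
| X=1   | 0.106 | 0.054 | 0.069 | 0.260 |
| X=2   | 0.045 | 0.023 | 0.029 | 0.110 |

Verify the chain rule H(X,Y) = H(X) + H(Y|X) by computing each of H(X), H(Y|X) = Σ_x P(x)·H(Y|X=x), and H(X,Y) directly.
H(X) = 1.4973 bits, H(Y|X) = 1.7138 bits, H(X,Y) = 3.2110 bits

Marginal of X (row sums):
  P(X=0) = 0.066 + 0.034 + 0.043 + 0.161 = 0.304
  P(X=1) = 0.106 + 0.054 + 0.069 + 0.260 = 0.489
  P(X=2) = 0.045 + 0.023 + 0.029 + 0.110 = 0.207
H(X) = -[0.304·log₂(0.304) + 0.489·log₂(0.489) + 0.207·log₂(0.207)]
  = 0.52223 + 0.50469 + 0.47037 = 1.4973 bits

H(Y|X) = Σ_x P(x)·H(Y|X=x):
  X=0: P(X=0) = 0.304, P(Y|X=0) = (33/152, 17/152, 43/304, 161/304) → H(Y|X=0) = 1.71664
  X=1: P(X=1) = 0.489, P(Y|X=1) = (106/489, 18/163, 23/163, 260/489) → H(Y|X=1) = 1.71237
  X=2: P(X=2) = 0.207, P(Y|X=2) = (5/23, 1/9, 29/207, 110/207) → H(Y|X=2) = 1.71278
H(Y|X) = 0.304·1.71664 + 0.489·1.71237 + 0.207·1.71278 = 1.7138 bits

H(X,Y) = -Σ_{x,y} P(x,y) log₂ P(x,y). Per-cell terms -P(x,y)·log₂P(x,y):
  X=0: 0.25881, 0.16586, 0.19520, 0.42421
  X=1: 0.34321, 0.22739, 0.26615, 0.50529
  X=2: 0.20133, 0.12517, 0.14813, 0.35029
Sum of the 12 terms: H(X,Y) = 3.2110 bits

Chain rule check:
  H(X) + H(Y|X) = 1.4973 + 1.7138 = 3.2111 bits
  H(X,Y) = 3.2110 bits
✓ Chain rule verified (Δ = 0.0001 is 4-dp rounding noise: each of the three values was rounded independently).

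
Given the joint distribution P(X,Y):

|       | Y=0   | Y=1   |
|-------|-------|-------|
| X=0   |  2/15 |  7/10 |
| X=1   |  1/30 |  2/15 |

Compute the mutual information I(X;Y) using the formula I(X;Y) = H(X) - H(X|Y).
0.0011 bits

I(X;Y) = H(X) - H(X|Y)

Marginal of X (row sums):
  P(X=0) = 2/15 + 7/10 = 5/6
  P(X=1) = 1/30 + 2/15 = 1/6
H(X) = -[(5/6)·log₂(5/6) + (1/6)·log₂(1/6)]
  = 0.2192 + 0.4308 = 0.6500 bits

Marginal of Y (column sums):
  P(Y=0) = 2/15 + 1/30 = 1/6
  P(Y=1) = 7/10 + 2/15 = 5/6
H(X|Y) = Σ_y P(y)·H(X|Y=y):
  Y=0: P(Y=0) = 1/6, P(X|Y=0) = (4/5, 1/5) → H(X|Y=0) = 0.7219
  Y=1: P(Y=1) = 5/6, P(X|Y=1) = (21/25, 4/25) → H(X|Y=1) = 0.6343
H(X|Y) = (1/6)·0.7219 + (5/6)·0.6343 = 0.6489 bits

I(X;Y) = H(X) - H(X|Y) = 0.6500 - 0.6489 = 0.0011 bits

Cross-check via I(X;Y) = H(X) + H(Y) - H(X,Y): computing H(Y) from the column sums and H(X,Y) from the 4 cells in the same way gives H(Y) = 0.6500 bits and H(X,Y) = 1.2989 bits, so
I(X;Y) = 0.6500 + 0.6500 - 1.2989 = 0.0011 bits ✓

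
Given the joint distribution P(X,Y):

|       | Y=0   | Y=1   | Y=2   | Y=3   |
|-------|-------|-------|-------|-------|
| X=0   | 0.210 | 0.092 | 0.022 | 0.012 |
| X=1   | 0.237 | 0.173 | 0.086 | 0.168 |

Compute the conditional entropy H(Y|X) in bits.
1.7332 bits

H(Y|X) = H(X,Y) - H(X)

H(X,Y) = -Σ_{x,y} P(x,y) log₂ P(x,y). Per-cell terms -P(x,y)·log₂P(x,y):
  X=0: 0.47282, 0.31668, 0.12114, 0.07657
  X=1: 0.49226, 0.43789, 0.30440, 0.43234
Sum of the 8 terms: H(X,Y) = 2.6541 bits

Marginal of X (row sums):
  P(X=0) = 0.210 + 0.092 + 0.022 + 0.012 = 0.336
  P(X=1) = 0.237 + 0.173 + 0.086 + 0.168 = 0.664
H(X) = -[0.336·log₂(0.336) + 0.664·log₂(0.664)]
  = 0.52868 + 0.39225 = 0.9209 bits

H(Y|X) = H(X,Y) - H(X) = 2.6541 - 0.9209 = 1.7332 bits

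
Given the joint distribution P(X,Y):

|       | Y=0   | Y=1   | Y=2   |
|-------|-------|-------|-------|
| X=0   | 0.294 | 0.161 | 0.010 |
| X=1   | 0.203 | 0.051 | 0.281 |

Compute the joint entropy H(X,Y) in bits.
2.2105 bits

H(X,Y) = -Σ_{x,y} P(x,y) log₂ P(x,y). Per-cell terms -P(x,y)·log₂P(x,y):
  X=0: 0.519237, 0.424214, 0.066439
  X=1: 0.466991, 0.218961, 0.514612
Sum of the 6 terms: H(X,Y) = 2.2105 bits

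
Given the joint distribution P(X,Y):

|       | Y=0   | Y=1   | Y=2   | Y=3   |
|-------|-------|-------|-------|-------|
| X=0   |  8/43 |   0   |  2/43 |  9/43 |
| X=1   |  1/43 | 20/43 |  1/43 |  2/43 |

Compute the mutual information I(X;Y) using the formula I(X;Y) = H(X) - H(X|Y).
0.6458 bits

I(X;Y) = H(X) - H(X|Y)

Marginal of X (row sums):
  P(X=0) = 8/43 + 0 + 2/43 + 9/43 = 19/43
  P(X=1) = 1/43 + 20/43 + 1/43 + 2/43 = 24/43
H(X) = -[(19/43)·log₂(19/43) + (24/43)·log₂(24/43)]
  = 0.52066 + 0.46956 = 0.9902 bits

Marginal of Y (column sums):
  P(Y=0) = 8/43 + 1/43 = 9/43
  P(Y=1) = 0 + 20/43 = 20/43
  P(Y=2) = 2/43 + 1/43 = 3/43
  P(Y=3) = 9/43 + 2/43 = 11/43
H(X|Y) = Σ_y P(y)·H(X|Y=y):
  Y=0: P(Y=0) = 9/43, P(X|Y=0) = (8/9, 1/9) → H(X|Y=0) = 0.50326
  Y=1: P(Y=1) = 20/43, P(X|Y=1) = (0, 1) → H(X|Y=1) = 0.00000
  Y=2: P(Y=2) = 3/43, P(X|Y=2) = (2/3, 1/3) → H(X|Y=2) = 0.91830
  Y=3: P(Y=3) = 11/43, P(X|Y=3) = (9/11, 2/11) → H(X|Y=3) = 0.68404
H(X|Y) = (9/43)·0.50326 + (20/43)·0.00000 + (3/43)·0.91830 + (11/43)·0.68404 = 0.3444 bits

I(X;Y) = H(X) - H(X|Y) = 0.9902 - 0.3444 = 0.6458 bits

Cross-check via I(X;Y) = H(X) + H(Y) - H(X,Y): computing H(Y) from the column sums and H(X,Y) from the 8 cells in the same way gives H(Y) = 1.7570 bits and H(X,Y) = 2.1014 bits, so
I(X;Y) = 0.9902 + 1.7570 - 2.1014 = 0.6458 bits ✓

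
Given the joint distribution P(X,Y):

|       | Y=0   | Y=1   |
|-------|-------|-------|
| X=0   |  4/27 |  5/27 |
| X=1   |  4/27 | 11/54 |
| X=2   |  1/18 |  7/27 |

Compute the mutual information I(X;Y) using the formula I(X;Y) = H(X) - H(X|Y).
0.0482 bits

I(X;Y) = H(X) - H(X|Y)

Marginal of X (row sums):
  P(X=0) = 4/27 + 5/27 = 1/3
  P(X=1) = 4/27 + 11/54 = 19/54
  P(X=2) = 1/18 + 7/27 = 17/54
H(X) = -[(1/3)·log₂(1/3) + (19/54)·log₂(19/54) + (17/54)·log₂(17/54)]
  = 0.52832 + 0.53023 + 0.52493 = 1.5835 bits

Marginal of Y (column sums):
  P(Y=0) = 4/27 + 4/27 + 1/18 = 19/54
  P(Y=1) = 5/27 + 11/54 + 7/27 = 35/54
H(X|Y) = Σ_y P(y)·H(X|Y=y):
  Y=0: P(Y=0) = 19/54, P(X|Y=0) = (8/19, 8/19, 3/19) → H(X|Y=0) = 1.47135
  Y=1: P(Y=1) = 35/54, P(X|Y=1) = (2/7, 11/35, 2/5) → H(X|Y=1) = 1.56997
H(X|Y) = (19/54)·1.47135 + (35/54)·1.56997 = 1.5353 bits

I(X;Y) = H(X) - H(X|Y) = 1.5835 - 1.5353 = 0.0482 bits

Cross-check via I(X;Y) = H(X) + H(Y) - H(X,Y): computing H(Y) from the column sums and H(X,Y) from the 6 cells in the same way gives H(Y) = 0.9357 bits and H(X,Y) = 2.4710 bits, so
I(X;Y) = 1.5835 + 0.9357 - 2.4710 = 0.0482 bits ✓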